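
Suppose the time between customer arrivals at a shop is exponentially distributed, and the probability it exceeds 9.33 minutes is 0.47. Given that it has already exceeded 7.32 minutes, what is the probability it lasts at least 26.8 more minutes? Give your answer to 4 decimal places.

From e^(−λ·9.33) = 0.47, λ = −ln(0.47)/9.33 = 0.0809242.
Memoryless: P(X > 7.32+26.8 | X > 7.32) = P(X > 26.8) = e^(−0.0809242·26.8) ≈ 0.1143.

0.1143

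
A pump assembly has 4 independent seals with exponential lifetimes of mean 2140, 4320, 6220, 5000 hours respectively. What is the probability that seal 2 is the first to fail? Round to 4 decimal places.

0.2185

Rates: λ_i = 1/mean_i → 0.00046729, 0.000231481, 0.000160772, 0.0002; Σλ = 0.00105954.
P(seal 2 first) = λ_2/Σλ = 0.000231481/0.00105954 ≈ 0.2185.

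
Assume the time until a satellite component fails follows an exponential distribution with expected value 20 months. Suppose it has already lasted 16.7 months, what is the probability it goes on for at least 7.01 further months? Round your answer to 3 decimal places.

The rate is λ = 1/20 = 0.05 per month.
The exponential is memoryless, so the remaining time is again Exp(λ): the condition X > 16.7 is irrelevant.
P(X > 7.01) = e^(−0.3505) ≈ 0.704.

0.704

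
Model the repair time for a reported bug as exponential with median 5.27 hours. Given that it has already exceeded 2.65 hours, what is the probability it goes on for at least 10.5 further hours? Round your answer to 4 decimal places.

0.2513

For an exponential, median = ln(2)/λ, so λ = ln 2 / 5.27 = 0.131527 per hour.
P(X > s+t | X > s) = e^(−λ(s+t))/e^(−λs) = e^(−λt), independent of s = 2.65.
P(X > 10.5) = e^(−1.381) ≈ 0.2513.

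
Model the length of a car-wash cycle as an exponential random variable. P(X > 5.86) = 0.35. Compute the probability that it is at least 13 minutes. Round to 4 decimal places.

e^(−λ·5.86) = 0.35 ⇒ λ = −ln(0.35)/5.86 = 0.179151.
P(X > 13) = e^(−0.179151·13) = e^(−2.329) ≈ 0.0974.

0.0974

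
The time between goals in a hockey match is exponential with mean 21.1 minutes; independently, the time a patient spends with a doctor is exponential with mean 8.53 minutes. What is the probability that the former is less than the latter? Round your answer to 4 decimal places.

0.2879

λ_1 = 1/21.1 = 0.0473934, λ_2 = 1/8.53 = 0.117233.
For independent exponentials, P(the former < the latter) = λ_1/(λ_1+λ_2) = 0.0473934/0.164627 ≈ 0.2879.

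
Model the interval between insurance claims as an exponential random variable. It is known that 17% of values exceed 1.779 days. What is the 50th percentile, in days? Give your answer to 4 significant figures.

0.6959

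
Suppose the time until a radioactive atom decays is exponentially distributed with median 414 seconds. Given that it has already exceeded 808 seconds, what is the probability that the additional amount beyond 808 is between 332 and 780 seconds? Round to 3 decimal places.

For an exponential, median = ln(2)/λ, so λ = ln 2 / 414 = 0.00167427 per second.
Memoryless: the residual past 808 is again Exp(λ).
P(332 < residual < 780) = e^(−λ·332) − e^(−λ·780) = 0.57358 − 0.27092 ≈ 0.303.

0.303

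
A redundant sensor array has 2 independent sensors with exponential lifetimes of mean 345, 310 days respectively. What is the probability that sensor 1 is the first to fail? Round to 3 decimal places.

Rates: λ_i = 1/mean_i → 0.00289855, 0.00322581; Σλ = 0.00612436.
P(sensor 1 first) = λ_1/Σλ = 0.00289855/0.00612436 ≈ 0.473.

0.473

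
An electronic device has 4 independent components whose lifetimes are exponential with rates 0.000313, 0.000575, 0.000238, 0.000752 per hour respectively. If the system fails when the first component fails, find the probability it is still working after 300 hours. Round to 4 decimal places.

0.5693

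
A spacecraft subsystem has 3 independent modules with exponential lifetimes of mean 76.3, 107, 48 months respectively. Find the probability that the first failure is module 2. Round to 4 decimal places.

0.2159

Rates: λ_i = 1/mean_i → 0.0131062, 0.00934579, 0.0208333; Σλ = 0.0432853.
P(module 2 first) = λ_2/Σλ = 0.00934579/0.0432853 ≈ 0.2159.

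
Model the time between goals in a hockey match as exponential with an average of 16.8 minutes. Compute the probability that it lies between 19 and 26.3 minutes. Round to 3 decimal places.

The rate is λ = 1/16.8 = 0.0595238 per minute.
P(19 < X < 26.3) = e^(−λ·19) − e^(−λ·26.3) = 0.32273 − 0.20899 ≈ 0.114.

0.114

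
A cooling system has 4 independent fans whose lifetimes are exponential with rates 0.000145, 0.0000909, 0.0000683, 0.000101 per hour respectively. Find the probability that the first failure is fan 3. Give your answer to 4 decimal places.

0.1686

The time to first failure is exponential with rate Σλ = 0.000145 + 0.0000909 + 0.0000683 + 0.000101 = 0.0004052.
P(fan 3 first) = λ_3/Σλ = 0.0000683/0.0004052 ≈ 0.1686.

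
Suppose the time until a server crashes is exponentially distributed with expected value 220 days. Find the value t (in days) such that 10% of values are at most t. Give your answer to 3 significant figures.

23.2

The rate is λ = 1/220 = 0.00454545 per day.
Set 1 − e^(−λt) = 0.1, so t = −ln(0.9)/λ = 0.10536/0.00454545 ≈ 23.1793 days.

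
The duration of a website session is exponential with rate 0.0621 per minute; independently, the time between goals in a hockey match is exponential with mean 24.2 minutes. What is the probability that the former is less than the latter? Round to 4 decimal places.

0.6005

λ_1 = 0.0621, λ_2 = 1/24.2 = 0.0413223.
For independent exponentials, P(the former < the latter) = λ_1/(λ_1+λ_2) = 0.0621/0.103422 ≈ 0.6005.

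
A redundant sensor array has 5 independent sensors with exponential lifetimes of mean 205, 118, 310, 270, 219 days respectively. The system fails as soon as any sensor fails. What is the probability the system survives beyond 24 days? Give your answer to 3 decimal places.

The first failure time is exponential with rate Σλ_i = 1/205 + 1/118 + 1/310 + 1/270 + 1/219 = 0.0248483 per day.
P(min > 24) = e^(−0.0248483·24) = e^(−0.59636) ≈ 0.551.

0.551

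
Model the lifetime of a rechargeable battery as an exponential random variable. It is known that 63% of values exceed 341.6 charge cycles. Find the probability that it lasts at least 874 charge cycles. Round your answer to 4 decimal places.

e^(−λ·341.6) = 0.63 ⇒ λ = −ln(0.63)/341.6 = 0.00135256.
P(X > 874) = e^(−0.00135256·874) = e^(−1.1821) ≈ 0.3066.

0.3066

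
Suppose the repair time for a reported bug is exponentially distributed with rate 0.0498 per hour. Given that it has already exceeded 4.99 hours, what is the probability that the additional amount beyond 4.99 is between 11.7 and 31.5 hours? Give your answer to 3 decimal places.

Memoryless: the residual past 4.99 is again Exp(λ).
P(11.7 < residual < 31.5) = e^(−λ·11.7) − e^(−λ·31.5) = 0.55841 − 0.20832 ≈ 0.350.

0.350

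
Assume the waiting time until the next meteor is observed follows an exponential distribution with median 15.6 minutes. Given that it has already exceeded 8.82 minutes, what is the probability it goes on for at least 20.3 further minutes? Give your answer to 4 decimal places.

0.4058

For an exponential, median = ln(2)/λ, so λ = ln 2 / 15.6 = 0.0444325 per minute.
The exponential is memoryless, so the remaining time is again Exp(λ): the condition X > 8.82 is irrelevant.
P(X > 20.3) = e^(−0.90198) ≈ 0.4058.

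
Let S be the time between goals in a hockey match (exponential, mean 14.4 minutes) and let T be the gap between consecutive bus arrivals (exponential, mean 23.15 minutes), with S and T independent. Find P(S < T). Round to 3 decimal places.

0.617

λ_1 = 1/14.4 = 0.0694444, λ_2 = 1/23.15 = 0.0431965.
For independent exponentials, P(S < T) = λ_1/(λ_1+λ_2) = 0.0694444/0.112641 ≈ 0.617.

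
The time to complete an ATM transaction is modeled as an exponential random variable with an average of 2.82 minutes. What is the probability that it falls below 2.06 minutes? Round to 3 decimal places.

0.518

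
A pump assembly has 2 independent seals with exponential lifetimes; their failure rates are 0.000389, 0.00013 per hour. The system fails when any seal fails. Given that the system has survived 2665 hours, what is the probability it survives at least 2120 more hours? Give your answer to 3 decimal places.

Time to first failure ~ Exp(Σλ) with Σλ = 0.000519.
By memorylessness, P(T > 2665+2120 | T > 2665) = P(T > 2120) = e^(−0.000519·2120) ≈ 0.333.

0.333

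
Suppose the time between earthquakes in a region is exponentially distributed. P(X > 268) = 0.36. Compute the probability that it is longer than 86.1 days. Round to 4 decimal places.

e^(−λ·268) = 0.36 ⇒ λ = −ln(0.36)/268 = 0.00381213.
P(X > 86.1) = e^(−0.00381213·86.1) = e^(−0.32822) ≈ 0.7202.

0.7202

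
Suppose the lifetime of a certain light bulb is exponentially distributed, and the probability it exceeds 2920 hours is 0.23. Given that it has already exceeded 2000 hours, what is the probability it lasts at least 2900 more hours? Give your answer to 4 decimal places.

From e^(−λ·2920) = 0.23, λ = −ln(0.23)/2920 = 0.000503314.
Memoryless: P(X > 2000+2900 | X > 2000) = P(X > 2900) = e^(−0.000503314·2900) ≈ 0.2323.

0.2323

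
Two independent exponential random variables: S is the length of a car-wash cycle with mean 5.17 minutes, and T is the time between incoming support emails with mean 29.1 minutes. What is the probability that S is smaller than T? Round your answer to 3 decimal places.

0.849

λ_1 = 1/5.17 = 0.193424, λ_2 = 1/29.1 = 0.0343643.
For independent exponentials, P(S < T) = λ_1/(λ_1+λ_2) = 0.193424/0.227788 ≈ 0.849.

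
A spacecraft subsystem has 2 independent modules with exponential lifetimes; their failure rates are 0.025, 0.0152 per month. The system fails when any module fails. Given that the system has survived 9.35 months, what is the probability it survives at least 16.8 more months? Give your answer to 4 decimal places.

Time to first failure ~ Exp(Σλ) with Σλ = 0.0402.
By memorylessness, P(T > 9.35+16.8 | T > 9.35) = P(T > 16.8) = e^(−0.0402·16.8) ≈ 0.5090.

0.5090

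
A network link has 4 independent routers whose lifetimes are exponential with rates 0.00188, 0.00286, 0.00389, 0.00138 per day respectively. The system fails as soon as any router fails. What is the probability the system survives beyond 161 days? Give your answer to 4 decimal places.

The time to first failure is exponential with rate Σλ = 0.00188 + 0.00286 + 0.00389 + 0.00138 = 0.01001.
P(min > 161) = e^(−0.01001·161) = e^(−1.6116) ≈ 0.1996.

0.1996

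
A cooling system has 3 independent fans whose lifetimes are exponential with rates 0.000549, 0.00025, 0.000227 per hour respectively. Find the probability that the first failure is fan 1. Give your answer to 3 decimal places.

The time to first failure is exponential with rate Σλ = 0.000549 + 0.00025 + 0.000227 = 0.001026.
P(fan 1 first) = λ_1/Σλ = 0.000549/0.001026 ≈ 0.535.

0.535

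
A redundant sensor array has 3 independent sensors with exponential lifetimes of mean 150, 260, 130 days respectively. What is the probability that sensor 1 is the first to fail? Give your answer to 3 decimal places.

Rates: λ_i = 1/mean_i → 0.00666667, 0.00384615, 0.00769231; Σλ = 0.0182051.
P(sensor 1 first) = λ_1/Σλ = 0.00666667/0.0182051 ≈ 0.366.

0.366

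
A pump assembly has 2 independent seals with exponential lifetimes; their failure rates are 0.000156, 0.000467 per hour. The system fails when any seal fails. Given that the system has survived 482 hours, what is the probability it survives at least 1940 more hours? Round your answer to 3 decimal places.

Time to first failure ~ Exp(Σλ) with Σλ = 0.000623.
By memorylessness, P(T > 482+1940 | T > 482) = P(T > 1940) = e^(−0.000623·1940) ≈ 0.299.

0.299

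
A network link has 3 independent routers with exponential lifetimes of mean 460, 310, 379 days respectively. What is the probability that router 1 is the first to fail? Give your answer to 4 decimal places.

0.2704

Rates: λ_i = 1/mean_i → 0.00217391, 0.00322581, 0.00263852; Σλ = 0.00803824.
P(router 1 first) = λ_1/Σλ = 0.00217391/0.00803824 ≈ 0.2704.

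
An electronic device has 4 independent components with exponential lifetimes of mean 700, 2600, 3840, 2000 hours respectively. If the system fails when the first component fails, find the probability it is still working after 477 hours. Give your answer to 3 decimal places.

0.293

The first failure time is exponential with rate Σλ_i = 1/700 + 1/2600 + 1/3840 + 1/2000 = 0.0025736 per hour.
P(min > 477) = e^(−0.0025736·477) = e^(−1.2276) ≈ 0.293.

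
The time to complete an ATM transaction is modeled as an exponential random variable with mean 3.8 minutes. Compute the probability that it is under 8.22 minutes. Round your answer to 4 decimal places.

The rate is λ = 1/3.8 = 0.263158 per minute.
P(X ≤ 8.22) = 1 − e^(−λ·8.22) = 1 − e^(−2.1632) ≈ 0.8850.

0.8850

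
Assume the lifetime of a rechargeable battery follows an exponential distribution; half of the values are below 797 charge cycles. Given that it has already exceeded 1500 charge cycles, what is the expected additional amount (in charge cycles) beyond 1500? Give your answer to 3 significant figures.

For an exponential, median = ln(2)/λ, so λ = ln 2 / 797 = 0.000869695 per charge cycle.
By memorylessness, the remaining amount past any threshold is again Exp(λ) with mean 1/λ = 1149.83 charge cycles.

1150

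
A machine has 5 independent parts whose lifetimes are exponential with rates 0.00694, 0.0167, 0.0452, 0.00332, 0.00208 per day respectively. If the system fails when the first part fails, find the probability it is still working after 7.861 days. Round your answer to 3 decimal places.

The time to first failure is exponential with rate Σλ = 0.00694 + 0.0167 + 0.0452 + 0.00332 + 0.00208 = 0.07424.
P(min > 7.861) = e^(−0.07424·7.861) = e^(−0.5836) ≈ 0.558.

0.558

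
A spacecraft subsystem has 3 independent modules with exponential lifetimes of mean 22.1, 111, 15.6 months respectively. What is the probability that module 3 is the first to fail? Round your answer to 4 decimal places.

Rates: λ_i = 1/mean_i → 0.0452489, 0.00900901, 0.0641026; Σλ = 0.11836.
P(module 3 first) = λ_3/Σλ = 0.0641026/0.11836 ≈ 0.5416.

0.5416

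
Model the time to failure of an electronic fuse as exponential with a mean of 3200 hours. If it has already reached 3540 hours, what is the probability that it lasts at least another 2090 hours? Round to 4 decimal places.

0.5204

The rate is λ = 1/3200 = 0.0003125 per hour.
P(X > s+t | X > s) = e^(−λ(s+t))/e^(−λs) = e^(−λt), independent of s = 3540.
P(X > 2090) = e^(−0.65313) ≈ 0.5204.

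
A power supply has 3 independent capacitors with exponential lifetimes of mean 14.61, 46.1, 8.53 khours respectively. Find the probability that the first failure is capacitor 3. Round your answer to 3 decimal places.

Rates: λ_i = 1/mean_i → 0.0684463, 0.021692, 0.117233; Σλ = 0.207372.
P(capacitor 3 first) = λ_3/Σλ = 0.117233/0.207372 ≈ 0.565.

0.565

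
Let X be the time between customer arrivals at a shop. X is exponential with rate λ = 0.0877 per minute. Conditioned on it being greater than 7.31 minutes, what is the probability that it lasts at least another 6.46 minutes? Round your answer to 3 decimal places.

0.567

The exponential is memoryless, so the remaining time is again Exp(λ): the condition X > 7.31 is irrelevant.
P(X > 6.46) = e^(−0.56654) ≈ 0.567.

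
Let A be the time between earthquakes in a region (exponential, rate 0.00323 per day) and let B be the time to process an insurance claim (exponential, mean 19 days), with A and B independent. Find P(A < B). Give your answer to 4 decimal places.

λ_1 = 0.00323, λ_2 = 1/19 = 0.0526316.
For independent exponentials, P(A < B) = λ_1/(λ_1+λ_2) = 0.00323/0.0558616 ≈ 0.0578.

0.0578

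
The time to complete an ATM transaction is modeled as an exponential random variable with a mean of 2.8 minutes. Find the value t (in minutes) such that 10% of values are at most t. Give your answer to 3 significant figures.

0.295

The rate is λ = 1/2.8 = 0.357143 per minute.
Set 1 − e^(−λt) = 0.1, so t = −ln(0.9)/λ = 0.10536/0.357143 ≈ 0.295009 minutes.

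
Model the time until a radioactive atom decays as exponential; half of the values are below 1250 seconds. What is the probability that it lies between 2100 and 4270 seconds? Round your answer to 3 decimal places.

0.218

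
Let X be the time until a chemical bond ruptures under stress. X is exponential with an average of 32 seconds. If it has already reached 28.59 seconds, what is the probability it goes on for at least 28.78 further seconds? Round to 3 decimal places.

0.407

The rate is λ = 1/32 = 0.03125 per second.
P(X > s+t | X > s) = e^(−λ(s+t))/e^(−λs) = e^(−λt), independent of s = 28.59.
P(X > 28.78) = e^(−0.89938) ≈ 0.407.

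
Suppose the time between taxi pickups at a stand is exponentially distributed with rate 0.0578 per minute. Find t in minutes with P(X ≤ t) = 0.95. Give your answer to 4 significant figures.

51.83

Set 1 − e^(−λt) = 0.95, so t = −ln(0.05)/λ = 2.9957/0.0578 ≈ 51.8293 minutes.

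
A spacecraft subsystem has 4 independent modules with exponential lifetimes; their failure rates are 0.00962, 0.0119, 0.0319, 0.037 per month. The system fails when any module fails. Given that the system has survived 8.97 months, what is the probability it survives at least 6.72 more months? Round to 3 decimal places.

0.545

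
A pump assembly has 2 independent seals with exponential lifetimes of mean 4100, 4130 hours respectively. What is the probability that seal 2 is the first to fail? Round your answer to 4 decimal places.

0.4982

Rates: λ_i = 1/mean_i → 0.000243902, 0.000242131; Σλ = 0.000486033.
P(seal 2 first) = λ_2/Σλ = 0.000242131/0.000486033 ≈ 0.4982.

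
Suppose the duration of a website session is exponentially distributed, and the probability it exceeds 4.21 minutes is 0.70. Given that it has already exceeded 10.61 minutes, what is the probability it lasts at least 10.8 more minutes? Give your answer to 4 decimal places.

0.4005

From e^(−λ·4.21) = 0.70, λ = −ln(0.70)/4.21 = 0.0847209.
Memoryless: P(X > 10.61+10.8 | X > 10.61) = P(X > 10.8) = e^(−0.0847209·10.8) ≈ 0.4005.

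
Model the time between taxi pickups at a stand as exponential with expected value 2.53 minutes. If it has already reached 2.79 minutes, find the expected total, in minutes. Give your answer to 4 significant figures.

5.320

The rate is λ = 1/2.53 = 0.395257 per minute.
By memorylessness, E[X | X > 2.79] = 2.79 + 1/λ = 2.79 + 2.53 = 5.32 minutes.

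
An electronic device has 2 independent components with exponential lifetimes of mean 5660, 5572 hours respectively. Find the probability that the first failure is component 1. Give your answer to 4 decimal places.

0.4961

Rates: λ_i = 1/mean_i → 0.000176678, 0.000179469; Σλ = 0.000356147.
P(component 1 first) = λ_1/Σλ = 0.000176678/0.000356147 ≈ 0.4961.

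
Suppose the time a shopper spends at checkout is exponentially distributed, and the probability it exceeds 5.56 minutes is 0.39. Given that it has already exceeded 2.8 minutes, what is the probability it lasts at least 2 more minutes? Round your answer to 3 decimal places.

0.713

From e^(−λ·5.56) = 0.39, λ = −ln(0.39)/5.56 = 0.169354.
Memoryless: P(X > 2.8+2 | X > 2.8) = P(X > 2) = e^(−0.169354·2) ≈ 0.713.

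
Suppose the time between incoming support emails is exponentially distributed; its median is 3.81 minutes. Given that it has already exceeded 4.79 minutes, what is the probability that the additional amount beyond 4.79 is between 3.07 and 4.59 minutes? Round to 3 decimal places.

0.138

For an exponential, median = ln(2)/λ, so λ = ln 2 / 3.81 = 0.181928 per minute.
Memoryless: the residual past 4.79 is again Exp(λ).
P(3.07 < residual < 4.59) = e^(−λ·3.07) − e^(−λ·4.59) = 0.57205 − 0.43385 ≈ 0.138.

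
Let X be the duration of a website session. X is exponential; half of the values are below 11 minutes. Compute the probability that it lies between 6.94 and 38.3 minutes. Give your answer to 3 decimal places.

For an exponential, median = ln(2)/λ, so λ = ln 2 / 11 = 0.0630134 per minute.
P(6.94 < X < 38.3) = e^(−λ·6.94) − e^(−λ·38.3) = 0.64577 − 0.08951 ≈ 0.556.

0.556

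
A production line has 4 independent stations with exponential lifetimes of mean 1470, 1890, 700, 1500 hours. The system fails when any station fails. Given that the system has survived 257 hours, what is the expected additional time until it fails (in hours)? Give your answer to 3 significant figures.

303

First-failure rate Σλ = 1/1470 + 1/1890 + 1/700 + 1/1500 = 0.00330461.
By memorylessness the expected residual is 1/Σλ = 302.608 hours, regardless of the 257 already elapsed.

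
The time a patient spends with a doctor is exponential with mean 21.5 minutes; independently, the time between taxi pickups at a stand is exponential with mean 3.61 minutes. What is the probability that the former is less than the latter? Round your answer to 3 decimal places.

0.144

λ_1 = 1/21.5 = 0.0465116, λ_2 = 1/3.61 = 0.277008.
For independent exponentials, P(the former < the latter) = λ_1/(λ_1+λ_2) = 0.0465116/0.32352 ≈ 0.144.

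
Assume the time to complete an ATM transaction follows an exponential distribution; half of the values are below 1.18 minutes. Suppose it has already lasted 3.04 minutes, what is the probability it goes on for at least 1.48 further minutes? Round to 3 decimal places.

0.419

For an exponential, median = ln(2)/λ, so λ = ln 2 / 1.18 = 0.587413 per minute.
The exponential is memoryless, so the remaining time is again Exp(λ): the condition X > 3.04 is irrelevant.
P(X > 1.48) = e^(−0.86937) ≈ 0.419.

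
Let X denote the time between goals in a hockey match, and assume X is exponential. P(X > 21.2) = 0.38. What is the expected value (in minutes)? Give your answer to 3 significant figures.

21.9

e^(−λ·21.2) = 0.38 ⇒ λ = −ln(0.38)/21.2 = 0.0456408.
Mean = 1/λ = 21.9102 minutes.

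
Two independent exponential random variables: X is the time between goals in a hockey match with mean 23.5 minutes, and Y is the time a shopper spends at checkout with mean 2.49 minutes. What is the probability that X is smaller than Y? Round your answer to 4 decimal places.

0.0958

λ_1 = 1/23.5 = 0.0425532, λ_2 = 1/2.49 = 0.401606.
For independent exponentials, P(X < Y) = λ_1/(λ_1+λ_2) = 0.0425532/0.44416 ≈ 0.0958.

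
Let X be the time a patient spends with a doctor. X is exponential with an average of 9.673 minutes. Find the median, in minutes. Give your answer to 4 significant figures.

6.705

The rate is λ = 1/9.673 = 0.103381 per minute.
Set 1 − e^(−λt) = 0.5, so t = −ln(0.5)/λ = 0.69315/0.103381 ≈ 6.70481 minutes.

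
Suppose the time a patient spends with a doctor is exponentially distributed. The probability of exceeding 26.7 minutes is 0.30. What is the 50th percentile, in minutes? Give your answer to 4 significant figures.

15.37

e^(−λ·26.7) = 0.30 ⇒ λ = −ln(0.30)/26.7 = 0.0450926.
50th percentile: 1 − e^(−λt) = 0.5, t = −ln(0.5)/λ = 15.3716 minutes.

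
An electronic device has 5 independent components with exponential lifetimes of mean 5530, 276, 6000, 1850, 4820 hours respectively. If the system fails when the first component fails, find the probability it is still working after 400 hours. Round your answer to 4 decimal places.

0.1515

The first failure time is exponential with rate Σλ_i = 1/5530 + 1/276 + 1/6000 + 1/1850 + 1/4820 = 0.0047187 per hour.
P(min > 400) = e^(−0.0047187·400) = e^(−1.8875) ≈ 0.1515.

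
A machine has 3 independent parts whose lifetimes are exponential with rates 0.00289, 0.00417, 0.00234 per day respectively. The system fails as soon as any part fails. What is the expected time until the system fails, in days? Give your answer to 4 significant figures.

The time to first failure is exponential with rate Σλ = 0.00289 + 0.00417 + 0.00234 = 0.0094.
E[min] = 1/Σλ = 1/0.0094 = 106.383 days.

106.4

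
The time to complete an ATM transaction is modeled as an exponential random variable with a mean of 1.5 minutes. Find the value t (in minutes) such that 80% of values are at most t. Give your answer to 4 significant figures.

2.414

The rate is λ = 1/1.5 = 0.666667 per minute.
Set 1 − e^(−λt) = 0.8, so t = −ln(0.2)/λ = 1.6094/0.666667 ≈ 2.41416 minutes.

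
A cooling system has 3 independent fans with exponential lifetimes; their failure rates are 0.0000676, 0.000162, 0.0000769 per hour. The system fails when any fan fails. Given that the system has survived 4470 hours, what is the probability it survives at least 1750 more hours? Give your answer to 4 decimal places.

Time to first failure ~ Exp(Σλ) with Σλ = 0.0003065.
By memorylessness, P(T > 4470+1750 | T > 4470) = P(T > 1750) = e^(−0.0003065·1750) ≈ 0.5849.

0.5849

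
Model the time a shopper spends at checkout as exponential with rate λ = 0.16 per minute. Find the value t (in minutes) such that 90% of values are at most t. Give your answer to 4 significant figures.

14.39

Set 1 − e^(−λt) = 0.9, so t = −ln(0.1)/λ = 2.3026/0.16 ≈ 14.3912 minutes.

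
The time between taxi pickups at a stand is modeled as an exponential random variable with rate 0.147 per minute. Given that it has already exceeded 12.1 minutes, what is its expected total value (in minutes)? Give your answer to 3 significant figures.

18.9

By memorylessness, E[X | X > 12.1] = 12.1 + 1/λ = 12.1 + 6.80272 = 18.9027 minutes.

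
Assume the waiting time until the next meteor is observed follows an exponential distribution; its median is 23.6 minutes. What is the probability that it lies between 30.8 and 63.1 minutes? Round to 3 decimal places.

For an exponential, median = ln(2)/λ, so λ = ln 2 / 23.6 = 0.0293706 per minute.
P(30.8 < X < 63.1) = e^(−λ·30.8) − e^(−λ·63.1) = 0.40470 − 0.15672 ≈ 0.248.

0.248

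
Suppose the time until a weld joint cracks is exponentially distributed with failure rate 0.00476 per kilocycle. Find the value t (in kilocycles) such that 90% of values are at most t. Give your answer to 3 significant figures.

Set 1 − e^(−λt) = 0.9, so t = −ln(0.1)/λ = 2.3026/0.00476 ≈ 483.736 kilocycles.

484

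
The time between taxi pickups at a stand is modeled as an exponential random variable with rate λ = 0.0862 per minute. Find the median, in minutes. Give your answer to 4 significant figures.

8.041

Set 1 − e^(−λt) = 0.5, so t = −ln(0.5)/λ = 0.69315/0.0862 ≈ 8.04115 minutes.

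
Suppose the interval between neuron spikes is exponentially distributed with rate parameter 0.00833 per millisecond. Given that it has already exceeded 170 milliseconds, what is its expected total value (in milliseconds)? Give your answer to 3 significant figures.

290

By memorylessness, E[X | X > 170] = 170 + 1/λ = 170 + 120.048 = 290.048 milliseconds.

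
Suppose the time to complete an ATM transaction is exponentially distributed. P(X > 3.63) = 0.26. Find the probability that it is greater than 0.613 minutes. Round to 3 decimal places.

0.797

e^(−λ·3.63) = 0.26 ⇒ λ = −ln(0.26)/3.63 = 0.371095.
P(X > 0.613) = e^(−0.371095·0.613) = e^(−0.22748) ≈ 0.797.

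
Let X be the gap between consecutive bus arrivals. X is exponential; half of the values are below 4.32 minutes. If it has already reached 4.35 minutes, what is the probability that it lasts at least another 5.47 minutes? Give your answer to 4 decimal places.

0.4158

For an exponential, median = ln(2)/λ, so λ = ln 2 / 4.32 = 0.160451 per minute.
By the memoryless property, P(X > 4.35+5.47 | X > 4.35) = P(X > 5.47).
P(X > 5.47) = e^(−0.87767) ≈ 0.4158.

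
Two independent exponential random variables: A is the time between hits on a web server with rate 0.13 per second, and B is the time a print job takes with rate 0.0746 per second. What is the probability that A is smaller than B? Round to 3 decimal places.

0.635

λ_1 = 0.13, λ_2 = 0.0746.
For independent exponentials, P(A < B) = λ_1/(λ_1+λ_2) = 0.13/0.2046 ≈ 0.635.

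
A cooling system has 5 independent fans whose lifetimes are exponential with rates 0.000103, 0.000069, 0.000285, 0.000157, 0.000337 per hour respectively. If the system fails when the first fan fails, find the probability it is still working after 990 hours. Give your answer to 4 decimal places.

0.3900

The time to first failure is exponential with rate Σλ = 0.000103 + 0.000069 + 0.000285 + 0.000157 + 0.000337 = 0.000951.
P(min > 990) = e^(−0.000951·990) = e^(−0.94149) ≈ 0.3900.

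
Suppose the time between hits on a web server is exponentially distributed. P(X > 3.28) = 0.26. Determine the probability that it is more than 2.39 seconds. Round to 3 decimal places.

0.375

e^(−λ·3.28) = 0.26 ⇒ λ = −ln(0.26)/3.28 = 0.410693.
P(X > 2.39) = e^(−0.410693·2.39) = e^(−0.98156) ≈ 0.375.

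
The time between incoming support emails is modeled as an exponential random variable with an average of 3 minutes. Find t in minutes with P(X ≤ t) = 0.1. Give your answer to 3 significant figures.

0.316

The rate is λ = 1/3 = 0.333333 per minute.
Set 1 − e^(−λt) = 0.1, so t = −ln(0.9)/λ = 0.10536/0.333333 ≈ 0.316082 minutes.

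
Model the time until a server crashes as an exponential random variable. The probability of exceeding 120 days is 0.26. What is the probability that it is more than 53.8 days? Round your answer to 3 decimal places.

e^(−λ·120) = 0.26 ⇒ λ = −ln(0.26)/120 = 0.0112256.
P(X > 53.8) = e^(−0.0112256·53.8) = e^(−0.60394) ≈ 0.547.

0.547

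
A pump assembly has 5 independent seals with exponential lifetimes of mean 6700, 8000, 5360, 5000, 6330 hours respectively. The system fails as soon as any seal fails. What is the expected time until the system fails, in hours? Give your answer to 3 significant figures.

The first failure time is exponential with rate Σλ_i = 1/6700 + 1/8000 + 1/5360 + 1/5000 + 1/6330 = 0.000818799 per hour.
E[min] = 1/Σλ = 1/0.000818799 = 1221.3 hours.

1220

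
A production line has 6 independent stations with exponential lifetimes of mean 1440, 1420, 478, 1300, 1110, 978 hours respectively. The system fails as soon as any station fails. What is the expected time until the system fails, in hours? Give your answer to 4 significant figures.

161.7

The first failure time is exponential with rate Σλ_i = 1/1440 + 1/1420 + 1/478 + 1/1300 + 1/1110 + 1/978 = 0.00618335 per hour.
E[min] = 1/Σλ = 1/0.00618335 = 161.725 hours.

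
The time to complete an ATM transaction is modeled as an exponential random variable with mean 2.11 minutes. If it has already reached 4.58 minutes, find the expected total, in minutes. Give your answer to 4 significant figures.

The rate is λ = 1/2.11 = 0.473934 per minute.
By memorylessness, E[X | X > 4.58] = 4.58 + 1/λ = 4.58 + 2.11 = 6.69 minutes.

6.690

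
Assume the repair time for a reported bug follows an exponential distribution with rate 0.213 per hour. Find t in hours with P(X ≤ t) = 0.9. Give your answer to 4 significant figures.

10.81

Set 1 − e^(−λt) = 0.9, so t = −ln(0.1)/λ = 2.3026/0.213 ≈ 10.8103 hours.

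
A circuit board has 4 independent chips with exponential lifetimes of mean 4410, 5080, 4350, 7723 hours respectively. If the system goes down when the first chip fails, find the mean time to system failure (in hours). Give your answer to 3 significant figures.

1280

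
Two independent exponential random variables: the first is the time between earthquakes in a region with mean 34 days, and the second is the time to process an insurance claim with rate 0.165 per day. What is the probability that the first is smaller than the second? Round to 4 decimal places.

λ_1 = 1/34 = 0.0294118, λ_2 = 0.165.
For independent exponentials, P(the first < the second) = λ_1/(λ_1+λ_2) = 0.0294118/0.194412 ≈ 0.1513.

0.1513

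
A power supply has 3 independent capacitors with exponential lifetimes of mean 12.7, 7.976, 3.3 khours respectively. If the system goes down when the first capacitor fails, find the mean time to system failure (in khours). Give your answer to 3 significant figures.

1.97

The first failure time is exponential with rate Σλ_i = 1/12.7 + 1/7.976 + 1/3.3 = 0.507147 per khour.
E[min] = 1/Σλ = 1/0.507147 = 1.97182 khours.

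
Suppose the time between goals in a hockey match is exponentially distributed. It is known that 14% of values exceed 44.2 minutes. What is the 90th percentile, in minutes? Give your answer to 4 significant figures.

51.76

e^(−λ·44.2) = 0.14 ⇒ λ = −ln(0.14)/44.2 = 0.0444822.
90th percentile: 1 − e^(−λt) = 0.9, t = −ln(0.1)/λ = 51.7642 minutes.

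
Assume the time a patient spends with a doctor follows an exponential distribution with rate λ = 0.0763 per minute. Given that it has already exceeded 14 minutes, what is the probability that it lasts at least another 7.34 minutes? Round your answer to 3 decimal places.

0.571

By the memoryless property, P(X > 14+7.34 | X > 14) = P(X > 7.34).
P(X > 7.34) = e^(−0.56004) ≈ 0.571.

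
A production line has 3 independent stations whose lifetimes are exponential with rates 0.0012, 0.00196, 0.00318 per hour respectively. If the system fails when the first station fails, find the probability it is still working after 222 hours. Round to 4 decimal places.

The time to first failure is exponential with rate Σλ = 0.0012 + 0.00196 + 0.00318 = 0.00634.
P(min > 222) = e^(−0.00634·222) = e^(−1.4075) ≈ 0.2448.

0.2448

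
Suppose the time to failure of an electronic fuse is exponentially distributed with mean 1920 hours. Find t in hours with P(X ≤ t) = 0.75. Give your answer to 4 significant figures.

The rate is λ = 1/1920 = 0.000520833 per hour.
Set 1 − e^(−λt) = 0.75, so t = −ln(0.25)/λ = 1.3863/0.000520833 ≈ 2661.69 hours.

2662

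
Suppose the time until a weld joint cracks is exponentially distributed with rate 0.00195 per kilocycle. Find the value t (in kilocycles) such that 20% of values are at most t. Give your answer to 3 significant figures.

114

Set 1 − e^(−λt) = 0.2, so t = −ln(0.8)/λ = 0.22314/0.00195 ≈ 114.433 kilocycles.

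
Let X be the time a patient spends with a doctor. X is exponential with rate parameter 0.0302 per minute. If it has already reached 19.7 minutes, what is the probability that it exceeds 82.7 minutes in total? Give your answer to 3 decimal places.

0.149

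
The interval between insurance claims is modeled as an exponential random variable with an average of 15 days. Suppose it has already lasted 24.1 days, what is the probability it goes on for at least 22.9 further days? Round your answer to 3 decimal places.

The rate is λ = 1/15 = 0.0666667 per day.
The exponential is memoryless, so the remaining time is again Exp(λ): the condition X > 24.1 is irrelevant.
P(X > 22.9) = e^(−1.5267) ≈ 0.217.

0.217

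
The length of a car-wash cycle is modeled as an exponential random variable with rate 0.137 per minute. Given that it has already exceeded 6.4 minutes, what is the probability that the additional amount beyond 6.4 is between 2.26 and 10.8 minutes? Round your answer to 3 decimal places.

Memoryless: the residual past 6.4 is again Exp(λ).
P(2.26 < residual < 10.8) = e^(−λ·2.26) − e^(−λ·10.8) = 0.73373 − 0.22773 ≈ 0.506.

0.506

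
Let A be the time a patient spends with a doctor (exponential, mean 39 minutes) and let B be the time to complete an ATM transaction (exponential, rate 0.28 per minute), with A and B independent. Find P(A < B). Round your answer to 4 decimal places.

0.0839

λ_1 = 1/39 = 0.025641, λ_2 = 0.28.
For independent exponentials, P(A < B) = λ_1/(λ_1+λ_2) = 0.025641/0.305641 ≈ 0.0839.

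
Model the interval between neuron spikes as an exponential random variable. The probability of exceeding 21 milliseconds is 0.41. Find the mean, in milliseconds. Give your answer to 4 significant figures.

23.55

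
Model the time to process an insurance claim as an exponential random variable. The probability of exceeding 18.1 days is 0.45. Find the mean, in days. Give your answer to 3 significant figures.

22.7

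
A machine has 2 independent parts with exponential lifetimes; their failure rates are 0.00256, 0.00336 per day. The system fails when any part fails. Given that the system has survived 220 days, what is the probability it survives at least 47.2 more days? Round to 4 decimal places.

Time to first failure ~ Exp(Σλ) with Σλ = 0.00592.
By memorylessness, P(T > 220+47.2 | T > 220) = P(T > 47.2) = e^(−0.00592·47.2) ≈ 0.7562.

0.7562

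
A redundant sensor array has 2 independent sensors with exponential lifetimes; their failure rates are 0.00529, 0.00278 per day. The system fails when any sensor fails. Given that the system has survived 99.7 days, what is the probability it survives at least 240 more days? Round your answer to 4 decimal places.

Time to first failure ~ Exp(Σλ) with Σλ = 0.00807.
By memorylessness, P(T > 99.7+240 | T > 99.7) = P(T > 240) = e^(−0.00807·240) ≈ 0.1442.

0.1442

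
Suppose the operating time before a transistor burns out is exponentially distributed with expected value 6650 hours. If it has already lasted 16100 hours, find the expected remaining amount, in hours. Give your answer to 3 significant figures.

The rate is λ = 1/6650 = 0.000150376 per hour.
By memorylessness, the remaining amount past any threshold is again Exp(λ) with mean 1/λ = 6650 hours.

6650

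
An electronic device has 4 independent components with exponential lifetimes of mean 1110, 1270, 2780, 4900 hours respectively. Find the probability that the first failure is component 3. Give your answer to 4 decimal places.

0.1597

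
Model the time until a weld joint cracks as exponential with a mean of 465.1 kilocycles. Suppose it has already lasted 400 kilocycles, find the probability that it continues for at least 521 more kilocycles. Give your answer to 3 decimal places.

0.326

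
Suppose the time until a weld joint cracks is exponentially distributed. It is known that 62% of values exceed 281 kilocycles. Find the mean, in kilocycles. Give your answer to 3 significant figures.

588

e^(−λ·281) = 0.62 ⇒ λ = −ln(0.62)/281 = 0.0017012.
Mean = 1/λ = 587.822 kilocycles.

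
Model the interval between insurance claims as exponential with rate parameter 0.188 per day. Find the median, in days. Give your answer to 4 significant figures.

Set 1 − e^(−λt) = 0.5, so t = −ln(0.5)/λ = 0.69315/0.188 ≈ 3.68695 days.

3.687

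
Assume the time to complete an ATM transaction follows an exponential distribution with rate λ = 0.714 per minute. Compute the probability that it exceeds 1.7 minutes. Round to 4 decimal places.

P(X > 1.7) = e^(−λ·1.7) = e^(−1.2138) ≈ 0.2971.

0.2971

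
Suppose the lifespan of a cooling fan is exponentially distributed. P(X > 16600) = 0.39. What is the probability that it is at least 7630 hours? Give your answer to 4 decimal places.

0.6487

e^(−λ·16600) = 0.39 ⇒ λ = −ln(0.39)/16600 = 0.0000567234.
P(X > 7630) = e^(−0.0000567234·7630) = e^(−0.4328) ≈ 0.6487.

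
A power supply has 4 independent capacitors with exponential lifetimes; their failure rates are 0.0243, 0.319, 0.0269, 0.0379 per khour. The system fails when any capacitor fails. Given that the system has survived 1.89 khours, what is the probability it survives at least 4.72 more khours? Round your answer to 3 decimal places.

0.146

Time to first failure ~ Exp(Σλ) with Σλ = 0.4081.
By memorylessness, P(T > 1.89+4.72 | T > 1.89) = P(T > 4.72) = e^(−0.4081·4.72) ≈ 0.146.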